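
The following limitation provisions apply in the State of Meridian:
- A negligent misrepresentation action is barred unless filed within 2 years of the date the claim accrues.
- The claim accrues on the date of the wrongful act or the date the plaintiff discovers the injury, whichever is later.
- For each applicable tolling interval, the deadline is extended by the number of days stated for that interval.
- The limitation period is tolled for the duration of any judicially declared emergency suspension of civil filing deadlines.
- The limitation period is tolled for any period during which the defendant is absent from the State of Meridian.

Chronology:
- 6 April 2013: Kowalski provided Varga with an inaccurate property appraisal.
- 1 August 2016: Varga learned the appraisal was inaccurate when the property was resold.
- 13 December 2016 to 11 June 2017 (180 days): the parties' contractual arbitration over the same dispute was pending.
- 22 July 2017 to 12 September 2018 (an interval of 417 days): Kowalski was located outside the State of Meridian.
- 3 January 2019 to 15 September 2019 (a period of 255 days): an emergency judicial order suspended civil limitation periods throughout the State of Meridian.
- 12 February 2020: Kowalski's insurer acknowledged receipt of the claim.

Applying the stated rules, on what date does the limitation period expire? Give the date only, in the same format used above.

3 June 2020

Because discovery on 1 August 2016 post-dates the 6 April 2013 act, accrual under the later-of rule falls on 1 August 2016.
The untolled deadline — 2 years after 1 August 2016 — is 1 August 2018.
The defendant's absence from the jurisdiction from 22 July 2017 to 12 September 2018 tolled the period for 417 days, extending the deadline to 22 September 2019.
Because the emergency suspension of filing deadlines ran from 3 January 2019 to 15 September 2019, the deadline is extended by 255 days to 3 June 2020.
The pending related arbitration from 13 December 2016 to 11 June 2017 does not toll the period, because no stated rule makes a pending arbitration a tolling event.
The other events in the timeline have no effect on the limitation period under the stated rules.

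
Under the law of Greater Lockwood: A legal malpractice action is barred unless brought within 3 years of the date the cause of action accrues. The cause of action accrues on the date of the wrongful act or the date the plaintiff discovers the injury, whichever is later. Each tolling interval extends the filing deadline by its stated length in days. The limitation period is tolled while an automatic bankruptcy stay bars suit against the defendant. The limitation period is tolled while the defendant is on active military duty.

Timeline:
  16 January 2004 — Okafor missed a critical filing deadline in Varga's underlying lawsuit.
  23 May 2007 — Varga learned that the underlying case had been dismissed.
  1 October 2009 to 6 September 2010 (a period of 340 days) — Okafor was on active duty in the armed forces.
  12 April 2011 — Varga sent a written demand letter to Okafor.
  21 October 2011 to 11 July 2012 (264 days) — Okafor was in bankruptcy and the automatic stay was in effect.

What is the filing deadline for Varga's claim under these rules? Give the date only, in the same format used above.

Taking the later of the act (16 January 2004) and discovery (23 May 2007), the claim accrued on 23 May 2007.
3 years from 23 May 2007 is 23 May 2010.
The period was tolled for 340 days by the defendant's active military service (1 October 2009 to 6 September 2010), pushing the deadline to 28 April 2011.
By the time the automatic bankruptcy stay began on 21 October 2011, the limitation period had already expired on 28 April 2011; that interval cannot revive it.
The other events in the timeline have no effect on the limitation period under the stated rules.

28 April 2011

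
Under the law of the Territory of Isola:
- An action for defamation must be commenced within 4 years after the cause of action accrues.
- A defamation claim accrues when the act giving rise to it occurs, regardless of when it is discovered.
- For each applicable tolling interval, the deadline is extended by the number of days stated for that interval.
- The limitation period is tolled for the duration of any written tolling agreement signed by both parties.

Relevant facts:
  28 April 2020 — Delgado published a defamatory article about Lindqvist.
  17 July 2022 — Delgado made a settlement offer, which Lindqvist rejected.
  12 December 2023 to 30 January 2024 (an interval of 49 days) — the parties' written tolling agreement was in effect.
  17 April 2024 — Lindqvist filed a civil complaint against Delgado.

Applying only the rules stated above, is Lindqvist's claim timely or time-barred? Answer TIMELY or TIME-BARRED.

TIMELY

The claim accrued on 28 April 2020, when the wrongful act occurred.
4 years from 28 April 2020 is 28 April 2024.
The period was tolled for 49 days by the written tolling agreement (12 December 2023 to 30 January 2024), pushing the deadline to 16 June 2024.
The other events in the timeline have no effect on the limitation period under the stated rules.
Filing on 17 April 2024 beat the 16 June 2024 deadline — the action is timely.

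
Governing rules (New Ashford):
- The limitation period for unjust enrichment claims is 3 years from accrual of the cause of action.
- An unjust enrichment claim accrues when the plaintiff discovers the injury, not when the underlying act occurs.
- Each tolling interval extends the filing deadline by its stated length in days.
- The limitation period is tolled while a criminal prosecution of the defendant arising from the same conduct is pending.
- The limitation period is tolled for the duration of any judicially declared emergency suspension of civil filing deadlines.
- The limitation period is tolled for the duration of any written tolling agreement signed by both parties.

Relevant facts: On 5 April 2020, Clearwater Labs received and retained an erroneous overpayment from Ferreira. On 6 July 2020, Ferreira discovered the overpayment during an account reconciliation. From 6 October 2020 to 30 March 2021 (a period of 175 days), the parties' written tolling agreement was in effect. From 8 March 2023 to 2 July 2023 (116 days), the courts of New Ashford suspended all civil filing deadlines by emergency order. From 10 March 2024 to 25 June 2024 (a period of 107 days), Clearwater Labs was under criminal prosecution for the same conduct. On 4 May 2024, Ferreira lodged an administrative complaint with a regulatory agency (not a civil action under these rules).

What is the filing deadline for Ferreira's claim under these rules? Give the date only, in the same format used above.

7 August 2024

Accrual is tied to discovery, so the period began on 6 July 2020 rather than on 5 April 2020 when the act occurred.
3 years from 6 July 2020 is 6 July 2023.
The written tolling agreement from 6 October 2020 to 30 March 2021 tolled the period for 175 days, extending the deadline to 28 December 2023.
The period was tolled for 116 days by the emergency suspension of filing deadlines (8 March 2023 to 2 July 2023), pushing the deadline to 22 April 2024.
The pending criminal prosecution from 10 March 2024 to 25 June 2024 tolled the period for 107 days, extending the deadline to 7 August 2024.
The other events in the timeline have no effect on the limitation period under the stated rules.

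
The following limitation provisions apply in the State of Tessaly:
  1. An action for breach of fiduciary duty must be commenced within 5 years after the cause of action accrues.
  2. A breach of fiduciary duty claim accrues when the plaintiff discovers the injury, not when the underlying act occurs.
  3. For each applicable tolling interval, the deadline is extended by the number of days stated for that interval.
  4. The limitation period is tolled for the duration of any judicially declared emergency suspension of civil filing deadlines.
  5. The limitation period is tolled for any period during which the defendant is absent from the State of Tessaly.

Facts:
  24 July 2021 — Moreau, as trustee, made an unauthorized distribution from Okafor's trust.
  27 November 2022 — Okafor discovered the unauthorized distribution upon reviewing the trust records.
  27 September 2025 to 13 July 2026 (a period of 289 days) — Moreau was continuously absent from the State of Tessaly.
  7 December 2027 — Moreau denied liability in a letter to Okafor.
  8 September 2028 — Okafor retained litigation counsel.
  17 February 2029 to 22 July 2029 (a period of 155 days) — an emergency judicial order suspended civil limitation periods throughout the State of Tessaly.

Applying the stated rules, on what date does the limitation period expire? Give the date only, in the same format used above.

Under the discovery rule, the claim accrued on 27 November 2022, when Okafor discovered the injury — not on the 24 July 2021 date of the underlying act.
Adding the 5 years base period to 27 November 2022 gives a deadline of 27 November 2027, before any tolling.
Because the defendant's absence from the jurisdiction ran from 27 September 2025 to 13 July 2026, the deadline is extended by 289 days to 11 September 2028.
The emergency suspension of filing deadlines starting 17 February 2029 came too late — the period had run on 11 September 2028 — and so does not extend the deadline.
None of the other events listed affects the running of the period under the stated rules.

11 September 2028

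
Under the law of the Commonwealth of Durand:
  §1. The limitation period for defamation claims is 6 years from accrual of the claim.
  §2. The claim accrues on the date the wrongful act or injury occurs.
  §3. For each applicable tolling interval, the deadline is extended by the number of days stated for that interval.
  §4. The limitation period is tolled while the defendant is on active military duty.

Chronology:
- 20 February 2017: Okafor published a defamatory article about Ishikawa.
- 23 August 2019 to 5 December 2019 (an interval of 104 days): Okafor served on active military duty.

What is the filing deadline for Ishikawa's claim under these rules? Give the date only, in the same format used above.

The claim accrued on 20 February 2017, the date of the act.
Adding the 6 years base period to 20 February 2017 gives a deadline of 20 February 2023, before any tolling.
The period was tolled for 104 days by the defendant's active military service (23 August 2019 to 5 December 2019), pushing the deadline to 4 June 2023.

4 June 2023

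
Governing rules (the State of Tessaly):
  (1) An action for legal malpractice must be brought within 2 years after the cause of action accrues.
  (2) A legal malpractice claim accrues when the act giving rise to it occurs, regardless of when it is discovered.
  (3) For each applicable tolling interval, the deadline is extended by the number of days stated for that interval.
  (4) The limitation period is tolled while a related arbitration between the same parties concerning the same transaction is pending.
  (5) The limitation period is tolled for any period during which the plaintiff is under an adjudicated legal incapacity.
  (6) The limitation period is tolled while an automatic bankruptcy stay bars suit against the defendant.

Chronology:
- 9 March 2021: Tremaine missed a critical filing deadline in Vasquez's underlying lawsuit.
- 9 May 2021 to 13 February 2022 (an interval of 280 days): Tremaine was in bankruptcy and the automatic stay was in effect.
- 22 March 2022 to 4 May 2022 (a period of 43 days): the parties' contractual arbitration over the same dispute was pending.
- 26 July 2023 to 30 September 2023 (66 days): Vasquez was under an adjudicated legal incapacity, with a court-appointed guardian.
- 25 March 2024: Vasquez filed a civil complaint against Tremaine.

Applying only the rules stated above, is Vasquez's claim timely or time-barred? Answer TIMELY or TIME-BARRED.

The limitation period began to run on 9 March 2021.
The untolled deadline — 2 years after 9 March 2021 — is 9 March 2023.
The automatic bankruptcy stay from 9 May 2021 to 13 February 2022 tolled the period for 280 days, extending the deadline to 14 December 2023.
The pending related arbitration from 22 March 2022 to 4 May 2022 tolled the period for 43 days, extending the deadline to 26 January 2024.
Because the plaintiff's legal incapacity ran from 26 July 2023 to 30 September 2023, the deadline is extended by 66 days to 1 April 2024.
The 25 March 2024 filing precedes the 1 April 2024 deadline; the claim is timely.

TIMELY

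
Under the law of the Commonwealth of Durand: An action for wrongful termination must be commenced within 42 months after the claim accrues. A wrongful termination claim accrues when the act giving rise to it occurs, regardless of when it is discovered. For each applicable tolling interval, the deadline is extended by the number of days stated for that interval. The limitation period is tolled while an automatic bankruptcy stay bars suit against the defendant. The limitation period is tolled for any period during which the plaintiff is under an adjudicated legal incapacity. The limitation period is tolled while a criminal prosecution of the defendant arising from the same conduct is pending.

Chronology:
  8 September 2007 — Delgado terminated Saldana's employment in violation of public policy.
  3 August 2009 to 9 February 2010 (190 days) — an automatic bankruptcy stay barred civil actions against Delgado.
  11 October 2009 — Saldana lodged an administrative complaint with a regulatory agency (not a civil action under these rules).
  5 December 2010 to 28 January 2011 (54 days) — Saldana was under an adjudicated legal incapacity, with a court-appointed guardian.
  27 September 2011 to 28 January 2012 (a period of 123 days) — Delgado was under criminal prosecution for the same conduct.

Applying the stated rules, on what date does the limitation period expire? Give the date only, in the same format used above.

9 March 2012

The claim accrued on 8 September 2007, the date of the act.
The untolled deadline — 42 months after 8 September 2007 — is 8 March 2011.
Because the automatic bankruptcy stay ran from 3 August 2009 to 9 February 2010, the deadline is extended by 190 days to 14 September 2011.
Because the plaintiff's legal incapacity ran from 5 December 2010 to 28 January 2011, the deadline is extended by 54 days to 7 November 2011.
The period was tolled for 123 days by the pending criminal prosecution (27 September 2011 to 28 January 2012), pushing the deadline to 9 March 2012.
The other events in the timeline have no effect on the limitation period under the stated rules.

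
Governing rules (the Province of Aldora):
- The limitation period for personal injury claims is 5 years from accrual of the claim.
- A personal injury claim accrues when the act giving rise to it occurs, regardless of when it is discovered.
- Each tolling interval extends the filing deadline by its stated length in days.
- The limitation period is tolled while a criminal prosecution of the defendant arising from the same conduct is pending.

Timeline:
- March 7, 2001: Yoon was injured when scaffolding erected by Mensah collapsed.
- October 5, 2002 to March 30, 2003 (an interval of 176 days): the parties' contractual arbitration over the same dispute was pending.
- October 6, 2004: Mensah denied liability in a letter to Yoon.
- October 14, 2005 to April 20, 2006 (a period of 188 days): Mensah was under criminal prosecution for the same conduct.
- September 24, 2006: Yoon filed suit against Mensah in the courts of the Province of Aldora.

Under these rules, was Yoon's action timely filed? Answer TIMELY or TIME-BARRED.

The claim accrued on March 7, 2001, when the wrongful act occurred.
5 years from March 7, 2001 is March 7, 2006.
Because the pending criminal prosecution ran from October 14, 2005 to April 20, 2006, the deadline is extended by 188 days to September 11, 2006.
No stated provision tolls the period for a pending arbitration, so the interval from October 5, 2002 to March 30, 2003 has no effect on the deadline.
Nothing else in the chronology tolls or restarts the period.
Filing on September 24, 2006 missed the September 11, 2006 deadline — the action is time-barred.

TIME-BARRED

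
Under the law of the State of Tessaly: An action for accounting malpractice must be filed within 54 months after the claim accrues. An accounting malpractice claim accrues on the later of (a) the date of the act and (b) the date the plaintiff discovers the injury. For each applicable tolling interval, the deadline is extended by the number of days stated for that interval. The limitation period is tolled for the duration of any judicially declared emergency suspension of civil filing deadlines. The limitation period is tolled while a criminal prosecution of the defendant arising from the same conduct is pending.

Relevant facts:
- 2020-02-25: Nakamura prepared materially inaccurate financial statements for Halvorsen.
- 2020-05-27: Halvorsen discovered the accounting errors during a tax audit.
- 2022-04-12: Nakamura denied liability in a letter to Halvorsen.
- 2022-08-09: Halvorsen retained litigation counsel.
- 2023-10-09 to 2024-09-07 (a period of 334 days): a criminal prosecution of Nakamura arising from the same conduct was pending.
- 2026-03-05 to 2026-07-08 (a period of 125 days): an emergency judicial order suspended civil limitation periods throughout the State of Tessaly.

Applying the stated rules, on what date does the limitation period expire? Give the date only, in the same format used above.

2025-10-27

Because discovery on 2020-05-27 post-dates the 2020-02-25 act, accrual under the later-of rule falls on 2020-05-27.
54 months from 2020-05-27 is 2024-11-27.
Because the pending criminal prosecution ran from 2023-10-09 to 2024-09-07, the deadline is extended by 334 days to 2025-10-27.
The emergency suspension of filing deadlines from 2026-03-05 to 2026-07-08 began after the period had already run on 2025-10-27, so it has no tolling effect.
None of the other events listed affects the running of the period under the stated rules.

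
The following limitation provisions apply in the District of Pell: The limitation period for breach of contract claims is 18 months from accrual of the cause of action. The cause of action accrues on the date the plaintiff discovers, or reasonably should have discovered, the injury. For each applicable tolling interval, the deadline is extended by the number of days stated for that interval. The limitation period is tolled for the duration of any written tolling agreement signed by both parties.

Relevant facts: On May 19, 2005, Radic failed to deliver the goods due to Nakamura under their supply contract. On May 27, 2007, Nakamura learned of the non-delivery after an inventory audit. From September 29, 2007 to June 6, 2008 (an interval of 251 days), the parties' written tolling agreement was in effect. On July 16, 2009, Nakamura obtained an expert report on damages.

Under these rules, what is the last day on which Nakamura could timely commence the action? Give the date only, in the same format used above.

Accrual is tied to discovery, so the period began on May 27, 2007 rather than on May 19, 2005 when the act occurred.
Adding the 18 months base period to May 27, 2007 gives a deadline of November 27, 2008, before any tolling.
The written tolling agreement from September 29, 2007 to June 6, 2008 tolled the period for 251 days, extending the deadline to August 5, 2009.
None of the other events listed affects the running of the period under the stated rules.

August 5, 2009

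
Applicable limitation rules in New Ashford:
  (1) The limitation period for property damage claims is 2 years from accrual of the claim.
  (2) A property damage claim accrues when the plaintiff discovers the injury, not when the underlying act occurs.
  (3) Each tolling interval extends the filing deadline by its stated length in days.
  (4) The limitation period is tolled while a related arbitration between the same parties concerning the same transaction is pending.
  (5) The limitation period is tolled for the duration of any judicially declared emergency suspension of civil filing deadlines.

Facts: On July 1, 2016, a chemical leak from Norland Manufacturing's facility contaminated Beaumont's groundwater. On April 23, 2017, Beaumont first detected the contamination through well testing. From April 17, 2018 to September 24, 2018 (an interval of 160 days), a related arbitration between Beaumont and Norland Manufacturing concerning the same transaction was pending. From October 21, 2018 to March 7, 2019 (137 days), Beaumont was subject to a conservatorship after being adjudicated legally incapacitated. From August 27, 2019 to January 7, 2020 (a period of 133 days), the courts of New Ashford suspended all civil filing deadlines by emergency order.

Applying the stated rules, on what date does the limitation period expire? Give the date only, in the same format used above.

Accrual is tied to discovery, so the period began on April 23, 2017 rather than on July 1, 2016 when the act occurred.
Adding the 2 years base period to April 23, 2017 gives a deadline of April 23, 2019, before any tolling.
The period was tolled for 160 days by the pending related arbitration (April 17, 2018 to September 24, 2018), pushing the deadline to September 30, 2019.
The emergency suspension of filing deadlines from August 27, 2019 to January 7, 2020 tolled the period for 133 days, extending the deadline to February 10, 2020.
Although the plaintiff's incapacity ran from October 21, 2018 to March 7, 2019, the stated rules do not make that a tolling event, so it is disregarded.

February 10, 2020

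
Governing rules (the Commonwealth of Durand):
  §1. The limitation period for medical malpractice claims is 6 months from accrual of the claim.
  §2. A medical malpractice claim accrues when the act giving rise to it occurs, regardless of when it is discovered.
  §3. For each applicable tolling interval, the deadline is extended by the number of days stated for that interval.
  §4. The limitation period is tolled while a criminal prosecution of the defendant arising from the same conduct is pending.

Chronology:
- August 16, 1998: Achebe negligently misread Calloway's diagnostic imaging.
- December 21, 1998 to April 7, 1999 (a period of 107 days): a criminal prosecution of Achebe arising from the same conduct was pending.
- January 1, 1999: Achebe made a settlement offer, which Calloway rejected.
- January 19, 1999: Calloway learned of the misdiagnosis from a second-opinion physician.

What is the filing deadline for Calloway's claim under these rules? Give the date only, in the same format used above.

June 3, 1999

Because the rule ties accrual to occurrence, the claim accrued on August 16, 1998, not on the January 19, 1999 discovery date.
6 months from August 16, 1998 is February 16, 1999.
Because the pending criminal prosecution ran from December 21, 1998 to April 7, 1999, the deadline is extended by 107 days to June 3, 1999.
The other events in the timeline have no effect on the limitation period under the stated rules.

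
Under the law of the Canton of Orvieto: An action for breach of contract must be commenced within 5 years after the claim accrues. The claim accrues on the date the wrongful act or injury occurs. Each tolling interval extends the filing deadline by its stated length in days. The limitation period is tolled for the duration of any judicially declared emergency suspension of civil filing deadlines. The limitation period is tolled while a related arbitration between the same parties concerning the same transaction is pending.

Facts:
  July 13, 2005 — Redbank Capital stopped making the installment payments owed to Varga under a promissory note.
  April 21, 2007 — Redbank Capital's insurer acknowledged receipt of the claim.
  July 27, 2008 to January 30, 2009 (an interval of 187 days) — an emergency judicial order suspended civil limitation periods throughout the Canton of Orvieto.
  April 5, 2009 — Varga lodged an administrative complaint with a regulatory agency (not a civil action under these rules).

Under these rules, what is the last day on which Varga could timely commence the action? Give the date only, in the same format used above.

January 16, 2011

The limitation period began to run on July 13, 2005.
Adding the 5 years base period to July 13, 2005 gives a deadline of July 13, 2010, before any tolling.
The emergency suspension of filing deadlines from July 27, 2008 to January 30, 2009 tolled the period for 187 days, extending the deadline to January 16, 2011.
The other events in the timeline have no effect on the limitation period under the stated rules.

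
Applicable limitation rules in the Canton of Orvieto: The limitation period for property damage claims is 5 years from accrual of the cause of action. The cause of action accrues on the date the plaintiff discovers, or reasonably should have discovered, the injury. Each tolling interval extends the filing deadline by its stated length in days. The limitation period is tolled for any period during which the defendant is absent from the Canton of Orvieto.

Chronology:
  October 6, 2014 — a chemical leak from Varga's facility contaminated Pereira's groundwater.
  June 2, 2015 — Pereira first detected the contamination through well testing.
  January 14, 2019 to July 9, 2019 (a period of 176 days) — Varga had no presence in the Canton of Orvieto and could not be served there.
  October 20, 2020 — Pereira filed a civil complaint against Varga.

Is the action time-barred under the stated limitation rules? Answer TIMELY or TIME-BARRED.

The claim did not accrue until Pereira discovered the injury on June 2, 2015; the October 6, 2014 act date does not start the clock under the stated rule.
Adding the 5 years base period to June 2, 2015 gives a deadline of June 2, 2020, before any tolling.
The defendant's absence from the jurisdiction from January 14, 2019 to July 9, 2019 tolled the period for 176 days, extending the deadline to November 25, 2020.
The October 20, 2020 filing precedes the November 25, 2020 deadline; the claim is timely.

TIMELY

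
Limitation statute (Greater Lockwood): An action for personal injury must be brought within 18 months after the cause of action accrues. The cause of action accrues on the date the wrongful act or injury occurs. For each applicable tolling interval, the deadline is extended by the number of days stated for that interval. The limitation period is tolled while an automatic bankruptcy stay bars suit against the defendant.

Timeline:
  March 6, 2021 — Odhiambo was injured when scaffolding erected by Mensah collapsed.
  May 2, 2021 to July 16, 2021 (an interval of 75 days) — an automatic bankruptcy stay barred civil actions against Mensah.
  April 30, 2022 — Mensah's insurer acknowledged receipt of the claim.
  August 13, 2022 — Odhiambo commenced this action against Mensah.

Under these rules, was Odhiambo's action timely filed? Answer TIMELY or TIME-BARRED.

TIMELY

The limitation period began to run on March 6, 2021.
18 months from March 6, 2021 is September 6, 2022.
The period was tolled for 75 days by the automatic bankruptcy stay (May 2, 2021 to July 16, 2021), pushing the deadline to November 20, 2022.
None of the other events listed affects the running of the period under the stated rules.
The August 13, 2022 filing precedes the November 20, 2022 deadline; the claim is timely.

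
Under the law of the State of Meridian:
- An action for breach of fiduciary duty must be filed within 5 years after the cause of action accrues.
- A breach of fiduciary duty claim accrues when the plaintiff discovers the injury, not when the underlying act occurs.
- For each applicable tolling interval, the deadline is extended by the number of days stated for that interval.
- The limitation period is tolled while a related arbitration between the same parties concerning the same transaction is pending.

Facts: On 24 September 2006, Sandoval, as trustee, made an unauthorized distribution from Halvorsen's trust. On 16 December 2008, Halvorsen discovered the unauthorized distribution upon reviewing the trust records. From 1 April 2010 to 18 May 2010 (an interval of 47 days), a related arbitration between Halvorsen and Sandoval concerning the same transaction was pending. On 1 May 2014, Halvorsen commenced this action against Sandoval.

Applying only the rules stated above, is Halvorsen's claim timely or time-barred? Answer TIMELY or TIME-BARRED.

TIME-BARRED

Accrual is tied to discovery, so the period began on 16 December 2008 rather than on 24 September 2006 when the act occurred.
The untolled deadline — 5 years after 16 December 2008 — is 16 December 2013.
The pending related arbitration from 1 April 2010 to 18 May 2010 tolled the period for 47 days, extending the deadline to 1 February 2014.
Filing on 1 May 2014 missed the 1 February 2014 deadline — the action is time-barred.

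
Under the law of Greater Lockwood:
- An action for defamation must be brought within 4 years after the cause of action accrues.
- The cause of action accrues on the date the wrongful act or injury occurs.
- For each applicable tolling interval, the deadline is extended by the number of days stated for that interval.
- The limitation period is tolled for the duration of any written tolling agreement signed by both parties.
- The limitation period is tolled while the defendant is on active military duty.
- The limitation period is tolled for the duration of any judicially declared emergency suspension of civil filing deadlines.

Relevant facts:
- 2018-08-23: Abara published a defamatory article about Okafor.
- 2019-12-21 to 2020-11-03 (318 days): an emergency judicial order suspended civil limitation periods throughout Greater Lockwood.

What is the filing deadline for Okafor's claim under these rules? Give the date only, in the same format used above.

2023-07-07

The limitation period began to run on 2018-08-23.
The untolled deadline — 4 years after 2018-08-23 — is 2022-08-23.
Because the emergency suspension of filing deadlines ran from 2019-12-21 to 2020-11-03, the deadline is extended by 318 days to 2023-07-07.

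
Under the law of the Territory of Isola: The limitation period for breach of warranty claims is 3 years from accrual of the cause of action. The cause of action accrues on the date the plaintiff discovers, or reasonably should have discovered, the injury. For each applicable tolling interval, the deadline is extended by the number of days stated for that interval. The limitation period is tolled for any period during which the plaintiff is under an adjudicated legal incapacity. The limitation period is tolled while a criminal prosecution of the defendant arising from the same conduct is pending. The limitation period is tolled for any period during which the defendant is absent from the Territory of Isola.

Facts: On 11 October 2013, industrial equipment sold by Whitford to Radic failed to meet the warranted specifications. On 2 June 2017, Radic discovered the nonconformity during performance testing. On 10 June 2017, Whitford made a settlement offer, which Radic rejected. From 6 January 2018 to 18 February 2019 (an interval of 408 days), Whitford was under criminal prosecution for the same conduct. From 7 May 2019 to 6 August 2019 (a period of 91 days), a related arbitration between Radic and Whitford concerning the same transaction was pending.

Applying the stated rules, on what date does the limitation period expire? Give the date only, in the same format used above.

Under the discovery rule, the claim accrued on 2 June 2017, when Radic discovered the injury — not on the 11 October 2013 date of the underlying act.
The untolled deadline — 3 years after 2 June 2017 — is 2 June 2020.
The pending criminal prosecution from 6 January 2018 to 18 February 2019 tolled the period for 408 days, extending the deadline to 15 July 2021.
No stated provision tolls the period for a pending arbitration, so the interval from 7 May 2019 to 6 August 2019 has no effect on the deadline.
Nothing else in the chronology tolls or restarts the period.

15 July 2021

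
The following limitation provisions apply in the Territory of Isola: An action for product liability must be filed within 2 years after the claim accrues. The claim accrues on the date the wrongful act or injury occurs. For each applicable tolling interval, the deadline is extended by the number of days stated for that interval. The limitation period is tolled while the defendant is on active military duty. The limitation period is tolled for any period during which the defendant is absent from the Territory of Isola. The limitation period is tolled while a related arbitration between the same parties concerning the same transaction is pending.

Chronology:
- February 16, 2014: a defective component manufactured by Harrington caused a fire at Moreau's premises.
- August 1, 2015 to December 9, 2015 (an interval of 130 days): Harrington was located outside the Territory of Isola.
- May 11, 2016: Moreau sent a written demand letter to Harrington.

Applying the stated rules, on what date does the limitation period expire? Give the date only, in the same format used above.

June 25, 2016

The claim accrued on February 16, 2014, when the wrongful act occurred.
2 years from February 16, 2014 is February 16, 2016.
The period was tolled for 130 days by the defendant's absence from the jurisdiction (August 1, 2015 to December 9, 2015), pushing the deadline to June 25, 2016.
Nothing else in the chronology tolls or restarts the period.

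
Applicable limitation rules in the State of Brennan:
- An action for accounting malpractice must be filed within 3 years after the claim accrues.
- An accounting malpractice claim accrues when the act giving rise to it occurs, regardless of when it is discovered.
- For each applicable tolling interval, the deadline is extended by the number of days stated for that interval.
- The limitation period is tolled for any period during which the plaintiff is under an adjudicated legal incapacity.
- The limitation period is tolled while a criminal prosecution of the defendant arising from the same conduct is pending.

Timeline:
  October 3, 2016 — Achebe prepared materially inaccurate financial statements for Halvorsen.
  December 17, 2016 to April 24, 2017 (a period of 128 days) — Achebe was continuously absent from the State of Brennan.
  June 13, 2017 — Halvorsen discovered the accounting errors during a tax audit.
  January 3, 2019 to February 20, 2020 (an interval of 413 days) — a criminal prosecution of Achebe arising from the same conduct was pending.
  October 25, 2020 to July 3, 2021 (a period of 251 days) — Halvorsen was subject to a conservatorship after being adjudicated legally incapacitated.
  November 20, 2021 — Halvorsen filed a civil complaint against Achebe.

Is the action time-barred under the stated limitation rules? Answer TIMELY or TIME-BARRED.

TIME-BARRED

Because the rule ties accrual to occurrence, the claim accrued on October 3, 2016, not on the June 13, 2017 discovery date.
Adding the 3 years base period to October 3, 2016 gives a deadline of October 3, 2019, before any tolling.
The period was tolled for 413 days by the pending criminal prosecution (January 3, 2019 to February 20, 2020), pushing the deadline to November 19, 2020.
Because the plaintiff's legal incapacity ran from October 25, 2020 to July 3, 2021, the deadline is extended by 251 days to July 28, 2021.
No stated provision tolls the period for the defendant's absence, so the interval from December 17, 2016 to April 24, 2017 has no effect on the deadline.
Filing on November 20, 2021 missed the July 28, 2021 deadline — the action is time-barred.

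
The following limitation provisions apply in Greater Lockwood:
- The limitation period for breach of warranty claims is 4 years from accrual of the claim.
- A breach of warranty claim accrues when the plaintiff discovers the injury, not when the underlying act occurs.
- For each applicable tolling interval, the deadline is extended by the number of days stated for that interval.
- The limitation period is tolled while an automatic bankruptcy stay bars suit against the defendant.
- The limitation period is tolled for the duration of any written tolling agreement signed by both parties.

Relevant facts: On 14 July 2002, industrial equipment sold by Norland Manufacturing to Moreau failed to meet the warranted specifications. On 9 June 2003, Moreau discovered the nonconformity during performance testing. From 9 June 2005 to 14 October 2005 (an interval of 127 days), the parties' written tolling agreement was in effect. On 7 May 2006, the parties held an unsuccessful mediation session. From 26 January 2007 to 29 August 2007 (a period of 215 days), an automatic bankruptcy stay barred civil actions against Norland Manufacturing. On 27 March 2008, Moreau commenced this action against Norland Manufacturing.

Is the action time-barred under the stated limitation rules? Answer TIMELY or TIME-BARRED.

Under the discovery rule, the claim accrued on 9 June 2003, when Moreau discovered the injury — not on the 14 July 2002 date of the underlying act.
Adding the 4 years base period to 9 June 2003 gives a deadline of 9 June 2007, before any tolling.
The written tolling agreement from 9 June 2005 to 14 October 2005 tolled the period for 127 days, extending the deadline to 14 October 2007.
The period was tolled for 215 days by the automatic bankruptcy stay (26 January 2007 to 29 August 2007), pushing the deadline to 16 May 2008.
Nothing else in the chronology tolls or restarts the period.
Filing on 27 March 2008 beat the 16 May 2008 deadline — the action is timely.

TIMELY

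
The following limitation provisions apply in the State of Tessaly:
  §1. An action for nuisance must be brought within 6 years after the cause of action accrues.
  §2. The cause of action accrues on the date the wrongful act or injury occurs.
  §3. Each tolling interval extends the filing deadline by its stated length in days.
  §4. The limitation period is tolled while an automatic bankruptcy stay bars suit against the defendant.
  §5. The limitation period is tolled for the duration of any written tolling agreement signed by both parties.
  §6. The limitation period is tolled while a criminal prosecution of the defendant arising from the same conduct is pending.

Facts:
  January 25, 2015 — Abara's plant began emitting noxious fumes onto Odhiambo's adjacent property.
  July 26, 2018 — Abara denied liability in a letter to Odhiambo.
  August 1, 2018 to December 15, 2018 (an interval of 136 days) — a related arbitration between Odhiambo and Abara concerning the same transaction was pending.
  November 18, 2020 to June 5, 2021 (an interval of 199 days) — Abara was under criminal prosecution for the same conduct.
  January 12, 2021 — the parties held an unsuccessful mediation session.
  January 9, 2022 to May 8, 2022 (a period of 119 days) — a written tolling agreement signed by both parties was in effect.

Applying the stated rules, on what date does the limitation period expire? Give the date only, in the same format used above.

The cause of action accrued on January 25, 2015, the date of the act.
The untolled deadline — 6 years after January 25, 2015 — is January 25, 2021.
Because the pending criminal prosecution ran from November 18, 2020 to June 5, 2021, the deadline is extended by 199 days to August 12, 2021.
By the time the written tolling agreement began on January 9, 2022, the limitation period had already expired on August 12, 2021; that interval cannot revive it.
No stated provision tolls the period for a pending arbitration, so the interval from August 1, 2018 to December 15, 2018 has no effect on the deadline.
Nothing else in the chronology tolls or restarts the period.

August 12, 2021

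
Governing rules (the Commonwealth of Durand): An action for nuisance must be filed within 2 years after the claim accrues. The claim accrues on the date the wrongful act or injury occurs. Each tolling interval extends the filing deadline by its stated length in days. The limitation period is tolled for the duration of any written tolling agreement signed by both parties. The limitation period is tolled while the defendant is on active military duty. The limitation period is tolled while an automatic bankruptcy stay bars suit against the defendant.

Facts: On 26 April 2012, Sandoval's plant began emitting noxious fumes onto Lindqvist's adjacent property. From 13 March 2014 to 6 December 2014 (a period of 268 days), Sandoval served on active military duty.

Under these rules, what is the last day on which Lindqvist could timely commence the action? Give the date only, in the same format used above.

The limitation period began to run on 26 April 2012.
The untolled deadline — 2 years after 26 April 2012 — is 26 April 2014.
Because the defendant's active military service ran from 13 March 2014 to 6 December 2014, the deadline is extended by 268 days to 19 January 2015.

19 January 2015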